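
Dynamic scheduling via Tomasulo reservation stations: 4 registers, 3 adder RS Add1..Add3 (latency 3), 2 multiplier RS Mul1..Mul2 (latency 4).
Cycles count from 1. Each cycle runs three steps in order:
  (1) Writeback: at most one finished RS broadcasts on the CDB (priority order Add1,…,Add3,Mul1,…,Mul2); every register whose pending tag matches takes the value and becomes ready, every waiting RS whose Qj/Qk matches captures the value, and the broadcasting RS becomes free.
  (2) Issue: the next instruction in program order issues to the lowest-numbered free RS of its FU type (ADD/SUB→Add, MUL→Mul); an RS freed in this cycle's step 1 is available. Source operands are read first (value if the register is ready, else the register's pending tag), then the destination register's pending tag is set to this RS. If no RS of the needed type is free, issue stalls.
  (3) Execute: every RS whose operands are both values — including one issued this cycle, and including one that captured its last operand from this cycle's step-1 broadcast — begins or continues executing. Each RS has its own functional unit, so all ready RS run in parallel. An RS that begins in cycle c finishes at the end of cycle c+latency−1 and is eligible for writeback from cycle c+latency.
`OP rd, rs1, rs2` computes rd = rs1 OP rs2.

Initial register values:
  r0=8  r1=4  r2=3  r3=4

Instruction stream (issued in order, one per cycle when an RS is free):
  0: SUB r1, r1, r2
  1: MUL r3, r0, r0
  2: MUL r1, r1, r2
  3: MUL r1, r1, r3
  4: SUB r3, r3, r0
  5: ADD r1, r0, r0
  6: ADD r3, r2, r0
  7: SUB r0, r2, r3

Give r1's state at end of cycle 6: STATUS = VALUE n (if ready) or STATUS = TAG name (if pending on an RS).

STATUS = TAG Mul1

cycle 1: issue SUB r1<-Add1 // r0:8,r1:Add1,r2:3,r3:4
cycle 2: issue MUL r3<-Mul1 // r0:8,r1:Add1,r2:3,r3:Mul1
cycle 3: issue MUL r1<-Mul2 // r0:8,r1:Mul2,r2:3,r3:Mul1
cycle 4: CDB Add1=1; stall // r0:8,r1:Mul2,r2:3,r3:Mul1
cycle 5: stall // r0:8,r1:Mul2,r2:3,r3:Mul1
cycle 6: CDB Mul1=64; issue MUL r1<-Mul1 // r0:8,r1:Mul1,r2:3,r3:64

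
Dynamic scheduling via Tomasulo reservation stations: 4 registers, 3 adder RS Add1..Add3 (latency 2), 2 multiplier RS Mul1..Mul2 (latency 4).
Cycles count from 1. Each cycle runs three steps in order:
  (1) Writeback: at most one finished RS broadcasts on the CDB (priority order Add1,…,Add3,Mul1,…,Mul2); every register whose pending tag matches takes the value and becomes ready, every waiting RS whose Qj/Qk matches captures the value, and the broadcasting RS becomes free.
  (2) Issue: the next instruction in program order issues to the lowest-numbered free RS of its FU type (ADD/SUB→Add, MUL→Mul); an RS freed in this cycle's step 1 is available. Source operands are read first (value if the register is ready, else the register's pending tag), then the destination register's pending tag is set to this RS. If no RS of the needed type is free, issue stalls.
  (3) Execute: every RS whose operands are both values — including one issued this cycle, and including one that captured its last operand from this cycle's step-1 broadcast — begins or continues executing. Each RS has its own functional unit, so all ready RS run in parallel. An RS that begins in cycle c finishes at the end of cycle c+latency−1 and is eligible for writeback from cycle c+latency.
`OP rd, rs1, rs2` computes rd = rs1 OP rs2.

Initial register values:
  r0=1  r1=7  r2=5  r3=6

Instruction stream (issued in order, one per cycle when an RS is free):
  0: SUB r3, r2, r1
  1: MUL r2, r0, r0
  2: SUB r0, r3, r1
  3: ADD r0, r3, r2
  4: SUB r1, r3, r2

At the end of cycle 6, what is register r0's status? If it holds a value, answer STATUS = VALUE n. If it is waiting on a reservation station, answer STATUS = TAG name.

cycle 1: issue SUB r3<-Add1 // r0:1,r1:7,r2:5,r3:Add1
cycle 2: issue MUL r2<-Mul1 // r0:1,r1:7,r2:Mul1,r3:Add1
cycle 3: CDB Add1=-2; issue SUB r0<-Add1 // r0:Add1,r1:7,r2:Mul1,r3:-2
cycle 4: issue ADD r0<-Add2 // r0:Add2,r1:7,r2:Mul1,r3:-2
cycle 5: CDB Add1=-9; issue SUB r1<-Add1 // r0:Add2,r1:Add1,r2:Mul1,r3:-2
cycle 6: CDB Mul1=1 // r0:Add2,r1:Add1,r2:1,r3:-2

STATUS = TAG Add2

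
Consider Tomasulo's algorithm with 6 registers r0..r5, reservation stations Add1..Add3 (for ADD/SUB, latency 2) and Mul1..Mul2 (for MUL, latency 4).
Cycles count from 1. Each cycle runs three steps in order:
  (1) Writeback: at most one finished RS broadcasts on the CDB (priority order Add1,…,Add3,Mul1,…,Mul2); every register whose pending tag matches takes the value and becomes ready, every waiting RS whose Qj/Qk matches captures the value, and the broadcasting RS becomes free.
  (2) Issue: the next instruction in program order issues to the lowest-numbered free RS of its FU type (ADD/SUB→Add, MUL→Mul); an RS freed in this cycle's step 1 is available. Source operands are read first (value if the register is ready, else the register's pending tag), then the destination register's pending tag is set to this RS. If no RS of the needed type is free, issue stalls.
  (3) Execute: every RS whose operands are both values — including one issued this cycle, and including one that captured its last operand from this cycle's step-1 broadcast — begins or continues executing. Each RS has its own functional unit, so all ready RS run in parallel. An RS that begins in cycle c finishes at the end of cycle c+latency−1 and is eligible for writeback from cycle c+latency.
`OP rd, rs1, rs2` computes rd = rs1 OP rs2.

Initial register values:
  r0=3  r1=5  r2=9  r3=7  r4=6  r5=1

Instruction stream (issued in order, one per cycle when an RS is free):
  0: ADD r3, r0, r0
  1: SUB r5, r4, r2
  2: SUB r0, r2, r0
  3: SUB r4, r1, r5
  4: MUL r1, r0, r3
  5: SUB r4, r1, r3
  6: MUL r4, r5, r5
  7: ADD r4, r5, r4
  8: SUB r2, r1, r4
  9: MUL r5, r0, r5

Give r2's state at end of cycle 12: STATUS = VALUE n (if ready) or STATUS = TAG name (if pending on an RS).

cycle 1: issue ADD r3<-Add1 // r0:3,r1:5,r2:9,r3:Add1,r4:6,r5:1
cycle 2: issue SUB r5<-Add2 // r0:3,r1:5,r2:9,r3:Add1,r4:6,r5:Add2
cycle 3: CDB Add1=6; issue SUB r0<-Add1 // r0:Add1,r1:5,r2:9,r3:6,r4:6,r5:Add2
cycle 4: CDB Add2=-3; issue SUB r4<-Add2 // r0:Add1,r1:5,r2:9,r3:6,r4:Add2,r5:-3
cycle 5: CDB Add1=6; issue MUL r1<-Mul1 // r0:6,r1:Mul1,r2:9,r3:6,r4:Add2,r5:-3
cycle 6: CDB Add2=8; issue SUB r4<-Add1 // r0:6,r1:Mul1,r2:9,r3:6,r4:Add1,r5:-3
cycle 7: issue MUL r4<-Mul2 // r0:6,r1:Mul1,r2:9,r3:6,r4:Mul2,r5:-3
cycle 8: issue ADD r4<-Add2 // r0:6,r1:Mul1,r2:9,r3:6,r4:Add2,r5:-3
cycle 9: CDB Mul1=36; issue SUB r2<-Add3 // r0:6,r1:36,r2:Add3,r3:6,r4:Add2,r5:-3
cycle 10: issue MUL r5<-Mul1 // r0:6,r1:36,r2:Add3,r3:6,r4:Add2,r5:Mul1
cycle 11: CDB Add1=30 // r0:6,r1:36,r2:Add3,r3:6,r4:Add2,r5:Mul1
cycle 12: CDB Mul2=9 // r0:6,r1:36,r2:Add3,r3:6,r4:Add2,r5:Mul1

STATUS = TAG Add3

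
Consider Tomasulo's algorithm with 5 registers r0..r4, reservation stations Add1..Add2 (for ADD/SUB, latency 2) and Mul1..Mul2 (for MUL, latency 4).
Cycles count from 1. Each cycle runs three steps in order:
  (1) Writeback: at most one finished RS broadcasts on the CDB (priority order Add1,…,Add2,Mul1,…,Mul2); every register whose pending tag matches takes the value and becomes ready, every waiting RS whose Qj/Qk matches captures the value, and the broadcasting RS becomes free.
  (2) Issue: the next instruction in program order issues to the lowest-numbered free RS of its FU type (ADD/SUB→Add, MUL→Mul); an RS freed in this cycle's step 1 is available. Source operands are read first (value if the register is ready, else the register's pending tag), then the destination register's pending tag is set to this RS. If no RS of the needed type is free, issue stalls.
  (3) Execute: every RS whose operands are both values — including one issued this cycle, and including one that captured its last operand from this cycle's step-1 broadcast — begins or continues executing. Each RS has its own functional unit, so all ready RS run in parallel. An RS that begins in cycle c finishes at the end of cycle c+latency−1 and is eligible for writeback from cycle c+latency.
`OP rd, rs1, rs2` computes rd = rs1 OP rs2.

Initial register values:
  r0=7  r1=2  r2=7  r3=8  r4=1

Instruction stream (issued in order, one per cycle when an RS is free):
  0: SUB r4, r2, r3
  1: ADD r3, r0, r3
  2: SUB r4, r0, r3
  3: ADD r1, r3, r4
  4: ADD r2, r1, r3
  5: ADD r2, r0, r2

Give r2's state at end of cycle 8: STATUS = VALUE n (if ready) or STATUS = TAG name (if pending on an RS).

c1: issue SUB r4<-Add1 | r0:7,r1:2,r2:7,r3:8,r4:Add1
c2: issue ADD r3<-Add2 | r0:7,r1:2,r2:7,r3:Add2,r4:Add1
c3: CDB Add1=-1; issue SUB r4<-Add1 | r0:7,r1:2,r2:7,r3:Add2,r4:Add1
c4: CDB Add2=15; issue ADD r1<-Add2 | r0:7,r1:Add2,r2:7,r3:15,r4:Add1
c5: stall | r0:7,r1:Add2,r2:7,r3:15,r4:Add1
c6: CDB Add1=-8; issue ADD r2<-Add1 | r0:7,r1:Add2,r2:Add1,r3:15,r4:-8
c7: stall | r0:7,r1:Add2,r2:Add1,r3:15,r4:-8
c8: CDB Add2=7; issue ADD r2<-Add2 | r0:7,r1:7,r2:Add2,r3:15,r4:-8

STATUS = TAG Add2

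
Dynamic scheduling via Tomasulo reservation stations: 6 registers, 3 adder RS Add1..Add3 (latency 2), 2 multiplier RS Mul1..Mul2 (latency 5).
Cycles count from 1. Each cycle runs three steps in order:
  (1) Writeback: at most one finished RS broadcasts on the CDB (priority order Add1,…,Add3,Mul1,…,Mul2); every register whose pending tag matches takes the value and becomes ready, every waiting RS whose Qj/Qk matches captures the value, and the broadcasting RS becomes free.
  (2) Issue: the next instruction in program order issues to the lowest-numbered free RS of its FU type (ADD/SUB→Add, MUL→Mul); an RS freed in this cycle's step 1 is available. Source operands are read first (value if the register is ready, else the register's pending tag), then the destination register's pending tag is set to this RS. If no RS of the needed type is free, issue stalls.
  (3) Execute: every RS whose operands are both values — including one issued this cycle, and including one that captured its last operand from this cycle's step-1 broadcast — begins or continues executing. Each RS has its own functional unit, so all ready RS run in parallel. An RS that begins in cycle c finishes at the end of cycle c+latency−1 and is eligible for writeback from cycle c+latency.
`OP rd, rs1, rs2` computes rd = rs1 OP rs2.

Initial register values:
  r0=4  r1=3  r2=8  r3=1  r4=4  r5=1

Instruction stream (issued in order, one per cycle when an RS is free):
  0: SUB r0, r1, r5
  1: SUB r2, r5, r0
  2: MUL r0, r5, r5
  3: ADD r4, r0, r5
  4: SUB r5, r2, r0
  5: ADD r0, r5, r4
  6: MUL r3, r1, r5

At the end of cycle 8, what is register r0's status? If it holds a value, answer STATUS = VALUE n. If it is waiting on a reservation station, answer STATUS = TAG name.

  c1: issue SUB r0<-Add1  regs: r0:Add1,r1:3,r2:8,r3:1,r4:4,r5:1
  c2: issue SUB r2<-Add2  regs: r0:Add1,r1:3,r2:Add2,r3:1,r4:4,r5:1
  c3: CDB Add1=2; issue MUL r0<-Mul1  regs: r0:Mul1,r1:3,r2:Add2,r3:1,r4:4,r5:1
  c4: issue ADD r4<-Add1  regs: r0:Mul1,r1:3,r2:Add2,r3:1,r4:Add1,r5:1
  c5: CDB Add2=-1; issue SUB r5<-Add2  regs: r0:Mul1,r1:3,r2:-1,r3:1,r4:Add1,r5:Add2
  c6: issue ADD r0<-Add3  regs: r0:Add3,r1:3,r2:-1,r3:1,r4:Add1,r5:Add2
  c7: issue MUL r3<-Mul2  regs: r0:Add3,r1:3,r2:-1,r3:Mul2,r4:Add1,r5:Add2
  c8: CDB Mul1=1  regs: r0:Add3,r1:3,r2:-1,r3:Mul2,r4:Add1,r5:Add2

STATUS = TAG Add3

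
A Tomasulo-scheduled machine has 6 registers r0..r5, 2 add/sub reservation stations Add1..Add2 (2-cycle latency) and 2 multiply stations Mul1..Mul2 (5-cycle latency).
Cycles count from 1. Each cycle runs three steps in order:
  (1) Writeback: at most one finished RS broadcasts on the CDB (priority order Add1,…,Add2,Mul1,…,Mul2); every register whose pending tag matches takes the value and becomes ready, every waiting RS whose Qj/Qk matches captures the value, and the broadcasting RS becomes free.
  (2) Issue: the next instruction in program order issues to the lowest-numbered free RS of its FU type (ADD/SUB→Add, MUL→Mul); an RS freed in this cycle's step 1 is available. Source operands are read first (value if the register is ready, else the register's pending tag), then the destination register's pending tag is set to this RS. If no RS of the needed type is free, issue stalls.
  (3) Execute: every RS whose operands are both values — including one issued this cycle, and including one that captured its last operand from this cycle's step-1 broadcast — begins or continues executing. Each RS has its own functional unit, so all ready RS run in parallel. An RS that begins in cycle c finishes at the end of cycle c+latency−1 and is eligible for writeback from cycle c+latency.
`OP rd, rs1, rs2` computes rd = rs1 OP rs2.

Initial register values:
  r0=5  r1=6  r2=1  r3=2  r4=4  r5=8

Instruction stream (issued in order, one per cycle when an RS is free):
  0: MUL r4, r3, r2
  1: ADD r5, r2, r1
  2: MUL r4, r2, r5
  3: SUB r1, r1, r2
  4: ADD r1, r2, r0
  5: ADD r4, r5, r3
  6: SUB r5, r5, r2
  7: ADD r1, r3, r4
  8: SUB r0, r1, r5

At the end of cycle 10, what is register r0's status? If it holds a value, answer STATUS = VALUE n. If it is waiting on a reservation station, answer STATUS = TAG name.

STATUS = TAG Add2

  c1: issue MUL r4<-Mul1  regs: r0:5,r1:6,r2:1,r3:2,r4:Mul1,r5:8
  c2: issue ADD r5<-Add1  regs: r0:5,r1:6,r2:1,r3:2,r4:Mul1,r5:Add1
  c3: issue MUL r4<-Mul2  regs: r0:5,r1:6,r2:1,r3:2,r4:Mul2,r5:Add1
  c4: CDB Add1=7; issue SUB r1<-Add1  regs: r0:5,r1:Add1,r2:1,r3:2,r4:Mul2,r5:7
  c5: issue ADD r1<-Add2  regs: r0:5,r1:Add2,r2:1,r3:2,r4:Mul2,r5:7
  c6: CDB Add1=5; issue ADD r4<-Add1  regs: r0:5,r1:Add2,r2:1,r3:2,r4:Add1,r5:7
  c7: CDB Add2=6; issue SUB r5<-Add2  regs: r0:5,r1:6,r2:1,r3:2,r4:Add1,r5:Add2
  c8: CDB Add1=9; issue ADD r1<-Add1  regs: r0:5,r1:Add1,r2:1,r3:2,r4:9,r5:Add2
  c9: CDB Add2=6; issue SUB r0<-Add2  regs: r0:Add2,r1:Add1,r2:1,r3:2,r4:9,r5:6
  c10: CDB Add1=11  regs: r0:Add2,r1:11,r2:1,r3:2,r4:9,r5:6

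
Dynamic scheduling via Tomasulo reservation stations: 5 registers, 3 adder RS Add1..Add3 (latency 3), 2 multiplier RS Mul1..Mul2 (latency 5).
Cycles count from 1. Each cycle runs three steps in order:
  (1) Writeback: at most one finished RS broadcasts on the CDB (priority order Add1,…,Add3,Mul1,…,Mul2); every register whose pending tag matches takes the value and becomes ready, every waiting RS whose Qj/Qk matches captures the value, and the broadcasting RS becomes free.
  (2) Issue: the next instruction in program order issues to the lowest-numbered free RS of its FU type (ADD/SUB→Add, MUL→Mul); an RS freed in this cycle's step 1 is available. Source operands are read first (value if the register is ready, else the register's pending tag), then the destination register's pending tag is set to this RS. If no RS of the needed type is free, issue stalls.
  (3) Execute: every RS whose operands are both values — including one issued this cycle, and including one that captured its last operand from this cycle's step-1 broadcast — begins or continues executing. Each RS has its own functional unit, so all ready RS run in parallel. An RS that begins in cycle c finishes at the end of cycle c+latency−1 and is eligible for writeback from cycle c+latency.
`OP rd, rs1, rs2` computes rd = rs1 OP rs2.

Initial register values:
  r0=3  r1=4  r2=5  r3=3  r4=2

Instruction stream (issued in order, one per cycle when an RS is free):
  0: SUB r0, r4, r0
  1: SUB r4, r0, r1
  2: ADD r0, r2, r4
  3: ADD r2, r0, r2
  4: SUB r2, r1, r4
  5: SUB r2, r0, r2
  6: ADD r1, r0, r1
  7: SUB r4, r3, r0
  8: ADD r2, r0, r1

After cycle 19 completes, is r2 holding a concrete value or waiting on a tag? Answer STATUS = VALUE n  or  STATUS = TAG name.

STATUS = VALUE 4

cycle 1: issue SUB r0<-Add1 // r0:Add1,r1:4,r2:5,r3:3,r4:2
cycle 2: issue SUB r4<-Add2 // r0:Add1,r1:4,r2:5,r3:3,r4:Add2
cycle 3: issue ADD r0<-Add3 // r0:Add3,r1:4,r2:5,r3:3,r4:Add2
cycle 4: CDB Add1=-1; issue ADD r2<-Add1 // r0:Add3,r1:4,r2:Add1,r3:3,r4:Add2
cycle 5: stall // r0:Add3,r1:4,r2:Add1,r3:3,r4:Add2
cycle 6: stall // r0:Add3,r1:4,r2:Add1,r3:3,r4:Add2
cycle 7: CDB Add2=-5; issue SUB r2<-Add2 // r0:Add3,r1:4,r2:Add2,r3:3,r4:-5
cycle 8: stall // r0:Add3,r1:4,r2:Add2,r3:3,r4:-5
cycle 9: stall // r0:Add3,r1:4,r2:Add2,r3:3,r4:-5
cycle 10: CDB Add2=9; issue SUB r2<-Add2 // r0:Add3,r1:4,r2:Add2,r3:3,r4:-5
cycle 11: CDB Add3=0; issue ADD r1<-Add3 // r0:0,r1:Add3,r2:Add2,r3:3,r4:-5
cycle 12: stall // r0:0,r1:Add3,r2:Add2,r3:3,r4:-5
cycle 13: stall // r0:0,r1:Add3,r2:Add2,r3:3,r4:-5
cycle 14: CDB Add1=5; issue SUB r4<-Add1 // r0:0,r1:Add3,r2:Add2,r3:3,r4:Add1
cycle 15: CDB Add2=-9; issue ADD r2<-Add2 // r0:0,r1:Add3,r2:Add2,r3:3,r4:Add1
cycle 16: CDB Add3=4 // r0:0,r1:4,r2:Add2,r3:3,r4:Add1
cycle 17: CDB Add1=3 // r0:0,r1:4,r2:Add2,r3:3,r4:3
cycle 18: - // r0:0,r1:4,r2:Add2,r3:3,r4:3
cycle 19: CDB Add2=4 // r0:0,r1:4,r2:4,r3:3,r4:3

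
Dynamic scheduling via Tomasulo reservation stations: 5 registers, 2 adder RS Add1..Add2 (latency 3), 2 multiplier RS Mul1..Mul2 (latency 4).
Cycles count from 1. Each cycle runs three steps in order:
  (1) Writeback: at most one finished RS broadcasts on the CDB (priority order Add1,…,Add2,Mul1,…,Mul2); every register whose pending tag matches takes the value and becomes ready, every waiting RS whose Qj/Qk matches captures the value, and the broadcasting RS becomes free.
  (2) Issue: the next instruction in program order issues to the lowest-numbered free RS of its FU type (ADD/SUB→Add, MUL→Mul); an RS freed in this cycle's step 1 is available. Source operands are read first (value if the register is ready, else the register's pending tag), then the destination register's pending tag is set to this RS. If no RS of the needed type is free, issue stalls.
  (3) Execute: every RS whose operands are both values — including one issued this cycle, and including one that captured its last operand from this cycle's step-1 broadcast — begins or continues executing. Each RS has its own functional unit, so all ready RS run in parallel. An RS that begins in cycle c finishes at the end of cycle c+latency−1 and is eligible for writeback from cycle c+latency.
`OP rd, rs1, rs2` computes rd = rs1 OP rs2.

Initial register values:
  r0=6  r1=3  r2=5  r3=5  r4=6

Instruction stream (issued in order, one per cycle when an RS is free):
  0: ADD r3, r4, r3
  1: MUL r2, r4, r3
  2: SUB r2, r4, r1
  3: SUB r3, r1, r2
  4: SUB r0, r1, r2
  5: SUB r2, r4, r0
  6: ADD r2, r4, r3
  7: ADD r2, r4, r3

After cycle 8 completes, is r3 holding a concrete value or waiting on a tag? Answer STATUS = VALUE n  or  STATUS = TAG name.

cycle 1: issue ADD r3<-Add1 // r0:6,r1:3,r2:5,r3:Add1,r4:6
cycle 2: issue MUL r2<-Mul1 // r0:6,r1:3,r2:Mul1,r3:Add1,r4:6
cycle 3: issue SUB r2<-Add2 // r0:6,r1:3,r2:Add2,r3:Add1,r4:6
cycle 4: CDB Add1=11; issue SUB r3<-Add1 // r0:6,r1:3,r2:Add2,r3:Add1,r4:6
cycle 5: stall // r0:6,r1:3,r2:Add2,r3:Add1,r4:6
cycle 6: CDB Add2=3; issue SUB r0<-Add2 // r0:Add2,r1:3,r2:3,r3:Add1,r4:6
cycle 7: stall // r0:Add2,r1:3,r2:3,r3:Add1,r4:6
cycle 8: CDB Mul1=66; stall // r0:Add2,r1:3,r2:3,r3:Add1,r4:6

STATUS = TAG Add1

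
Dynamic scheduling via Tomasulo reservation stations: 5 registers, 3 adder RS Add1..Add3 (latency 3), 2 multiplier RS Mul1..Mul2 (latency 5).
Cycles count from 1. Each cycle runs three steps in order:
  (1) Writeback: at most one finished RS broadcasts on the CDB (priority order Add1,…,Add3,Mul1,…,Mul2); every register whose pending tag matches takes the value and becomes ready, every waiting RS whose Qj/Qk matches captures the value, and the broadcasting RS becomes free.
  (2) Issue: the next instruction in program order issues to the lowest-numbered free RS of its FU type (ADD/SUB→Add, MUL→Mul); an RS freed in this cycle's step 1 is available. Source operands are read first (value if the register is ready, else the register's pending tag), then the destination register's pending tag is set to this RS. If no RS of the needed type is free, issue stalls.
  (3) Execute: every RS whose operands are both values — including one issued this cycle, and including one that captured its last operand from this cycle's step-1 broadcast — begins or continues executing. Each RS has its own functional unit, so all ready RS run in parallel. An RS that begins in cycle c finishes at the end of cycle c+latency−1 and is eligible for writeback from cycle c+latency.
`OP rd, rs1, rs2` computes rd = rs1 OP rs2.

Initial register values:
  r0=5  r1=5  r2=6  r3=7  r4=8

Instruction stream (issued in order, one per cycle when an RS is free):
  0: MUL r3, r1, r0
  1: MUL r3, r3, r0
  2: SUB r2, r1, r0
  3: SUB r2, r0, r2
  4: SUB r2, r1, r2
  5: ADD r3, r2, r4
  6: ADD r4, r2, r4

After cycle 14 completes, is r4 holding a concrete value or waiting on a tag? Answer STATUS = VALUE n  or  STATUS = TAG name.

STATUS = TAG Add2

c1: issue MUL r3<-Mul1 | r0:5,r1:5,r2:6,r3:Mul1,r4:8
c2: issue MUL r3<-Mul2 | r0:5,r1:5,r2:6,r3:Mul2,r4:8
c3: issue SUB r2<-Add1 | r0:5,r1:5,r2:Add1,r3:Mul2,r4:8
c4: issue SUB r2<-Add2 | r0:5,r1:5,r2:Add2,r3:Mul2,r4:8
c5: issue SUB r2<-Add3 | r0:5,r1:5,r2:Add3,r3:Mul2,r4:8
c6: CDB Add1=0; issue ADD r3<-Add1 | r0:5,r1:5,r2:Add3,r3:Add1,r4:8
c7: CDB Mul1=25; stall | r0:5,r1:5,r2:Add3,r3:Add1,r4:8
c8: stall | r0:5,r1:5,r2:Add3,r3:Add1,r4:8
c9: CDB Add2=5; issue ADD r4<-Add2 | r0:5,r1:5,r2:Add3,r3:Add1,r4:Add2
c10: - | r0:5,r1:5,r2:Add3,r3:Add1,r4:Add2
c11: - | r0:5,r1:5,r2:Add3,r3:Add1,r4:Add2
c12: CDB Add3=0 | r0:5,r1:5,r2:0,r3:Add1,r4:Add2
c13: CDB Mul2=125 | r0:5,r1:5,r2:0,r3:Add1,r4:Add2
c14: - | r0:5,r1:5,r2:0,r3:Add1,r4:Add2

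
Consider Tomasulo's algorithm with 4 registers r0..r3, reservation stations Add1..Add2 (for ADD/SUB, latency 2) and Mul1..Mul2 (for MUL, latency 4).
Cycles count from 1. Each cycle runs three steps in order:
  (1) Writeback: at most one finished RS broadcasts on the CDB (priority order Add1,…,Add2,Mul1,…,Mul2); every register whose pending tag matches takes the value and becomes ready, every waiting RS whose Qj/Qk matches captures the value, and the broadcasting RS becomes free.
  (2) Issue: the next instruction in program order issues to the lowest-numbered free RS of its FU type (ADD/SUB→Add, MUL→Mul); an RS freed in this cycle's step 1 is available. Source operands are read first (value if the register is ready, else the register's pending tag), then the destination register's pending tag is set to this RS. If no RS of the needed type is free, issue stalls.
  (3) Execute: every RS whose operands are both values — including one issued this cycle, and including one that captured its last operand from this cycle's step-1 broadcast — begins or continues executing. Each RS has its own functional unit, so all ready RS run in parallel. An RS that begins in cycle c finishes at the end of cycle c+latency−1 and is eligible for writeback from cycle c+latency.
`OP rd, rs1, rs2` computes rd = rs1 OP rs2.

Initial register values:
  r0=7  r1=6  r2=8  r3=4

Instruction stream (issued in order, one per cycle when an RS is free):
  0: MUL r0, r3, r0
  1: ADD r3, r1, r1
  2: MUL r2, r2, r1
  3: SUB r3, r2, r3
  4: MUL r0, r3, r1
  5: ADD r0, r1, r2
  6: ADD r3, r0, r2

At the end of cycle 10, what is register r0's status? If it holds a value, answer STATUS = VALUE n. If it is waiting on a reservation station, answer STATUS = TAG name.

cycle 1: issue MUL r0<-Mul1 // r0:Mul1,r1:6,r2:8,r3:4
cycle 2: issue ADD r3<-Add1 // r0:Mul1,r1:6,r2:8,r3:Add1
cycle 3: issue MUL r2<-Mul2 // r0:Mul1,r1:6,r2:Mul2,r3:Add1
cycle 4: CDB Add1=12; issue SUB r3<-Add1 // r0:Mul1,r1:6,r2:Mul2,r3:Add1
cycle 5: CDB Mul1=28; issue MUL r0<-Mul1 // r0:Mul1,r1:6,r2:Mul2,r3:Add1
cycle 6: issue ADD r0<-Add2 // r0:Add2,r1:6,r2:Mul2,r3:Add1
cycle 7: CDB Mul2=48; stall // r0:Add2,r1:6,r2:48,r3:Add1
cycle 8: stall // r0:Add2,r1:6,r2:48,r3:Add1
cycle 9: CDB Add1=36; issue ADD r3<-Add1 // r0:Add2,r1:6,r2:48,r3:Add1
cycle 10: CDB Add2=54 // r0:54,r1:6,r2:48,r3:Add1

STATUS = VALUE 54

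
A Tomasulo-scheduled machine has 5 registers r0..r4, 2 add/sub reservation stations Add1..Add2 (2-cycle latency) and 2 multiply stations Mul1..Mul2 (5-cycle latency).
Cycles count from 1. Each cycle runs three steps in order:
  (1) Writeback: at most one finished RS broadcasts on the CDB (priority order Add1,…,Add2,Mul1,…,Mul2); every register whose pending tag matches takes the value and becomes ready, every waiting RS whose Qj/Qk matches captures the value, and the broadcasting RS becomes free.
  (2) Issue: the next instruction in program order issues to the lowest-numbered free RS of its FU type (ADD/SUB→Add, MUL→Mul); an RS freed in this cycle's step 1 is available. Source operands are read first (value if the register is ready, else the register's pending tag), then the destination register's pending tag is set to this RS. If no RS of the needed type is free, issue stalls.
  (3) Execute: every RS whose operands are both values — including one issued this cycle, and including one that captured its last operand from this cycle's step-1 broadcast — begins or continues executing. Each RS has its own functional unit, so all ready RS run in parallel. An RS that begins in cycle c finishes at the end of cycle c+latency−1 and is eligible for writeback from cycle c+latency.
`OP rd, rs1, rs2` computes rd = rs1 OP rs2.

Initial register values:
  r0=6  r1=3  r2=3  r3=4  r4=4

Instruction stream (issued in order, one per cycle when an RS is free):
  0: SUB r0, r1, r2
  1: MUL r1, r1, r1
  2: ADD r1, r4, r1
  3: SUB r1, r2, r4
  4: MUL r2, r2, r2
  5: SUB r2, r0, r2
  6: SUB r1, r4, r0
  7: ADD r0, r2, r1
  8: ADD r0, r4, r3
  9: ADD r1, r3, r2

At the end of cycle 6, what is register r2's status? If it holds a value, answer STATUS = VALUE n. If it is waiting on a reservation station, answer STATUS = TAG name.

STATUS = TAG Add2

  c1: issue SUB r0<-Add1  regs: r0:Add1,r1:3,r2:3,r3:4,r4:4
  c2: issue MUL r1<-Mul1  regs: r0:Add1,r1:Mul1,r2:3,r3:4,r4:4
  c3: CDB Add1=0; issue ADD r1<-Add1  regs: r0:0,r1:Add1,r2:3,r3:4,r4:4
  c4: issue SUB r1<-Add2  regs: r0:0,r1:Add2,r2:3,r3:4,r4:4
  c5: issue MUL r2<-Mul2  regs: r0:0,r1:Add2,r2:Mul2,r3:4,r4:4
  c6: CDB Add2=-1; issue SUB r2<-Add2  regs: r0:0,r1:-1,r2:Add2,r3:4,r4:4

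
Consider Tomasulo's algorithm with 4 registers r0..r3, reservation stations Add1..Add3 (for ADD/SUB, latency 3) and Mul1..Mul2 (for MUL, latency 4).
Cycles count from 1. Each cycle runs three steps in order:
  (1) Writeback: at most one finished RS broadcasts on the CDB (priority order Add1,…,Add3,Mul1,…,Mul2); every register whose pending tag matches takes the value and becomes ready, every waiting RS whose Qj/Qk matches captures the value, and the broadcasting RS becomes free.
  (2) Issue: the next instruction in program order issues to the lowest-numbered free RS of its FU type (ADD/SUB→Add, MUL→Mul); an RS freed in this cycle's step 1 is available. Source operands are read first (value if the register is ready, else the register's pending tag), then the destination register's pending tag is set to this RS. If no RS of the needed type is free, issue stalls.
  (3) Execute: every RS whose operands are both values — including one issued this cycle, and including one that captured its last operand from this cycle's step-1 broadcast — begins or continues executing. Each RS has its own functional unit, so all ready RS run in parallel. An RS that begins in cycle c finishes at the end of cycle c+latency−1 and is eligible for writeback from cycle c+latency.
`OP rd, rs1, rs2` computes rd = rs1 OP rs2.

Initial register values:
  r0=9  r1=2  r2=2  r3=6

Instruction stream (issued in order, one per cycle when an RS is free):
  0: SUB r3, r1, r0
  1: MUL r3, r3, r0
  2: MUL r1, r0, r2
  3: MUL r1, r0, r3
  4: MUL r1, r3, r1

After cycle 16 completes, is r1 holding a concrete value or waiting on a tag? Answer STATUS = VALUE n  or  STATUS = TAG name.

  c1: issue SUB r3<-Add1  regs: r0:9,r1:2,r2:2,r3:Add1
  c2: issue MUL r3<-Mul1  regs: r0:9,r1:2,r2:2,r3:Mul1
  c3: issue MUL r1<-Mul2  regs: r0:9,r1:Mul2,r2:2,r3:Mul1
  c4: CDB Add1=-7; stall  regs: r0:9,r1:Mul2,r2:2,r3:Mul1
  c5: stall  regs: r0:9,r1:Mul2,r2:2,r3:Mul1
  c6: stall  regs: r0:9,r1:Mul2,r2:2,r3:Mul1
  c7: CDB Mul2=18; issue MUL r1<-Mul2  regs: r0:9,r1:Mul2,r2:2,r3:Mul1
  c8: CDB Mul1=-63; issue MUL r1<-Mul1  regs: r0:9,r1:Mul1,r2:2,r3:-63
  c9: -  regs: r0:9,r1:Mul1,r2:2,r3:-63
  c10: -  regs: r0:9,r1:Mul1,r2:2,r3:-63
  c11: -  regs: r0:9,r1:Mul1,r2:2,r3:-63
  c12: CDB Mul2=-567  regs: r0:9,r1:Mul1,r2:2,r3:-63
  c13: -  regs: r0:9,r1:Mul1,r2:2,r3:-63
  c14: -  regs: r0:9,r1:Mul1,r2:2,r3:-63
  c15: -  regs: r0:9,r1:Mul1,r2:2,r3:-63
  c16: CDB Mul1=35721  regs: r0:9,r1:35721,r2:2,r3:-63

STATUS = VALUE 35721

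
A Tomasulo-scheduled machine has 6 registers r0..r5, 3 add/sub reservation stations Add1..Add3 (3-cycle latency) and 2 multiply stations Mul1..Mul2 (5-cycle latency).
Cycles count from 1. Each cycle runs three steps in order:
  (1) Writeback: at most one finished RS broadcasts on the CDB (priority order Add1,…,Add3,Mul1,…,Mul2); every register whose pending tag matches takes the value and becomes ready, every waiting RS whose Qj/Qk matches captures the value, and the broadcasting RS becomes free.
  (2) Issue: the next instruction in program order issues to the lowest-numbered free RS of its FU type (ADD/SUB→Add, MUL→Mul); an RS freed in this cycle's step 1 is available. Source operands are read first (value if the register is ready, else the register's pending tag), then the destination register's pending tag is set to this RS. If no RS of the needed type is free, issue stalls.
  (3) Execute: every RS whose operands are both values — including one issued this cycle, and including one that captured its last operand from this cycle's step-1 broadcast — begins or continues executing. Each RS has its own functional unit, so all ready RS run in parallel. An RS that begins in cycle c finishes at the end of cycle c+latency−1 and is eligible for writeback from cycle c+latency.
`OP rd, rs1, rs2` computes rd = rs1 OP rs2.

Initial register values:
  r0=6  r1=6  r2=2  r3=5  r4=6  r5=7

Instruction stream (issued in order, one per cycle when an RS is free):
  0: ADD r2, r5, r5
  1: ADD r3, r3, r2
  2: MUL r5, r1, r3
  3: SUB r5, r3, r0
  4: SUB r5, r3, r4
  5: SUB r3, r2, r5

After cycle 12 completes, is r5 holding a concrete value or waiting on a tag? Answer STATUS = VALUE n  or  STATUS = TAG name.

cycle 1: issue ADD r2<-Add1 // r0:6,r1:6,r2:Add1,r3:5,r4:6,r5:7
cycle 2: issue ADD r3<-Add2 // r0:6,r1:6,r2:Add1,r3:Add2,r4:6,r5:7
cycle 3: issue MUL r5<-Mul1 // r0:6,r1:6,r2:Add1,r3:Add2,r4:6,r5:Mul1
cycle 4: CDB Add1=14; issue SUB r5<-Add1 // r0:6,r1:6,r2:14,r3:Add2,r4:6,r5:Add1
cycle 5: issue SUB r5<-Add3 // r0:6,r1:6,r2:14,r3:Add2,r4:6,r5:Add3
cycle 6: stall // r0:6,r1:6,r2:14,r3:Add2,r4:6,r5:Add3
cycle 7: CDB Add2=19; issue SUB r3<-Add2 // r0:6,r1:6,r2:14,r3:Add2,r4:6,r5:Add3
cycle 8: - // r0:6,r1:6,r2:14,r3:Add2,r4:6,r5:Add3
cycle 9: - // r0:6,r1:6,r2:14,r3:Add2,r4:6,r5:Add3
cycle 10: CDB Add1=13 // r0:6,r1:6,r2:14,r3:Add2,r4:6,r5:Add3
cycle 11: CDB Add3=13 // r0:6,r1:6,r2:14,r3:Add2,r4:6,r5:13
cycle 12: CDB Mul1=114 // r0:6,r1:6,r2:14,r3:Add2,r4:6,r5:13

STATUS = VALUE 13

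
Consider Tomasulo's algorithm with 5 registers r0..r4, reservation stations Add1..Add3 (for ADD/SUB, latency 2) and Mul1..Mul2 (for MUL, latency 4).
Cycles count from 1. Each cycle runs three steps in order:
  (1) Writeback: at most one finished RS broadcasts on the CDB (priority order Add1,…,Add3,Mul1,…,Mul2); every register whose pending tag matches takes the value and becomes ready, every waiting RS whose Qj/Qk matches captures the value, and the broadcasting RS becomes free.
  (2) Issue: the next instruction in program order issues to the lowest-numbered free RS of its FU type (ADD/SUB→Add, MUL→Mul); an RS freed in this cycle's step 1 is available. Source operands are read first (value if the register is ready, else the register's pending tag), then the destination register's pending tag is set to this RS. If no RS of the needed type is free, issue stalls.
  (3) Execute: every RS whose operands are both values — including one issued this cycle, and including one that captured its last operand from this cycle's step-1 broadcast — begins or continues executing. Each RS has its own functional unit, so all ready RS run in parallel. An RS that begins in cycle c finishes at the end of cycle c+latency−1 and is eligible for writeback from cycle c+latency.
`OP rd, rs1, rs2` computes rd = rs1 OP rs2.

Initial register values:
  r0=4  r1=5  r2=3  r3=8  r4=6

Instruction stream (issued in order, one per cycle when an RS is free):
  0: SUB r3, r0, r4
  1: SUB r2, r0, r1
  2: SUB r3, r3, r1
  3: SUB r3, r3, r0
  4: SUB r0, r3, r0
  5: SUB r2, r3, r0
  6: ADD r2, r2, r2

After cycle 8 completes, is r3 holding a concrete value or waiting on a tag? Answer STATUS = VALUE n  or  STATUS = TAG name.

STATUS = VALUE -11

  c1: issue SUB r3<-Add1  regs: r0:4,r1:5,r2:3,r3:Add1,r4:6
  c2: issue SUB r2<-Add2  regs: r0:4,r1:5,r2:Add2,r3:Add1,r4:6
  c3: CDB Add1=-2; issue SUB r3<-Add1  regs: r0:4,r1:5,r2:Add2,r3:Add1,r4:6
  c4: CDB Add2=-1; issue SUB r3<-Add2  regs: r0:4,r1:5,r2:-1,r3:Add2,r4:6
  c5: CDB Add1=-7; issue SUB r0<-Add1  regs: r0:Add1,r1:5,r2:-1,r3:Add2,r4:6
  c6: issue SUB r2<-Add3  regs: r0:Add1,r1:5,r2:Add3,r3:Add2,r4:6
  c7: CDB Add2=-11; issue ADD r2<-Add2  regs: r0:Add1,r1:5,r2:Add2,r3:-11,r4:6
  c8: -  regs: r0:Add1,r1:5,r2:Add2,r3:-11,r4:6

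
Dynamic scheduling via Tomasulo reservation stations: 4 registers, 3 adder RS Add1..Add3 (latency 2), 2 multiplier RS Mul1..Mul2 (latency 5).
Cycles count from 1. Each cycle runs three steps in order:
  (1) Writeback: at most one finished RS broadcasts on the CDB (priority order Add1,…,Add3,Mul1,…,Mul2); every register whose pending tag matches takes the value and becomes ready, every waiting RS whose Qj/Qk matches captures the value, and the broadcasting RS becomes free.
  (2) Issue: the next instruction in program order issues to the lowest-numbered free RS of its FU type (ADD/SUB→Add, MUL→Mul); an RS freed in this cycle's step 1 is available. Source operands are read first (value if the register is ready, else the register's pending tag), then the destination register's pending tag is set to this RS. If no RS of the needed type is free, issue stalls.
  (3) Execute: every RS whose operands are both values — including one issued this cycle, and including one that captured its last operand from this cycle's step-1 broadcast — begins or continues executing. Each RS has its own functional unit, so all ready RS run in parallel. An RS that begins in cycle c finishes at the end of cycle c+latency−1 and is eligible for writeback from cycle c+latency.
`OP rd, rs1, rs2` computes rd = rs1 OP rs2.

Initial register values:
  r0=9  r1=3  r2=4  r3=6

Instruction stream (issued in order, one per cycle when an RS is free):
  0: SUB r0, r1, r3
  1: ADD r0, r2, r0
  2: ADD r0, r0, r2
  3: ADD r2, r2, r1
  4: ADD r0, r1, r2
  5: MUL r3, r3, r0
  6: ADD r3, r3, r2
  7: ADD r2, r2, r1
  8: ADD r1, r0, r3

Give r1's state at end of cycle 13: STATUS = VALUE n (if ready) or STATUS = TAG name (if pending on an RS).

cycle 1: issue SUB r0<-Add1 // r0:Add1,r1:3,r2:4,r3:6
cycle 2: issue ADD r0<-Add2 // r0:Add2,r1:3,r2:4,r3:6
cycle 3: CDB Add1=-3; issue ADD r0<-Add1 // r0:Add1,r1:3,r2:4,r3:6
cycle 4: issue ADD r2<-Add3 // r0:Add1,r1:3,r2:Add3,r3:6
cycle 5: CDB Add2=1; issue ADD r0<-Add2 // r0:Add2,r1:3,r2:Add3,r3:6
cycle 6: CDB Add3=7; issue MUL r3<-Mul1 // r0:Add2,r1:3,r2:7,r3:Mul1
cycle 7: CDB Add1=5; issue ADD r3<-Add1 // r0:Add2,r1:3,r2:7,r3:Add1
cycle 8: CDB Add2=10; issue ADD r2<-Add2 // r0:10,r1:3,r2:Add2,r3:Add1
cycle 9: issue ADD r1<-Add3 // r0:10,r1:Add3,r2:Add2,r3:Add1
cycle 10: CDB Add2=10 // r0:10,r1:Add3,r2:10,r3:Add1
cycle 11: - // r0:10,r1:Add3,r2:10,r3:Add1
cycle 12: - // r0:10,r1:Add3,r2:10,r3:Add1
cycle 13: CDB Mul1=60 // r0:10,r1:Add3,r2:10,r3:Add1

STATUS = TAG Add3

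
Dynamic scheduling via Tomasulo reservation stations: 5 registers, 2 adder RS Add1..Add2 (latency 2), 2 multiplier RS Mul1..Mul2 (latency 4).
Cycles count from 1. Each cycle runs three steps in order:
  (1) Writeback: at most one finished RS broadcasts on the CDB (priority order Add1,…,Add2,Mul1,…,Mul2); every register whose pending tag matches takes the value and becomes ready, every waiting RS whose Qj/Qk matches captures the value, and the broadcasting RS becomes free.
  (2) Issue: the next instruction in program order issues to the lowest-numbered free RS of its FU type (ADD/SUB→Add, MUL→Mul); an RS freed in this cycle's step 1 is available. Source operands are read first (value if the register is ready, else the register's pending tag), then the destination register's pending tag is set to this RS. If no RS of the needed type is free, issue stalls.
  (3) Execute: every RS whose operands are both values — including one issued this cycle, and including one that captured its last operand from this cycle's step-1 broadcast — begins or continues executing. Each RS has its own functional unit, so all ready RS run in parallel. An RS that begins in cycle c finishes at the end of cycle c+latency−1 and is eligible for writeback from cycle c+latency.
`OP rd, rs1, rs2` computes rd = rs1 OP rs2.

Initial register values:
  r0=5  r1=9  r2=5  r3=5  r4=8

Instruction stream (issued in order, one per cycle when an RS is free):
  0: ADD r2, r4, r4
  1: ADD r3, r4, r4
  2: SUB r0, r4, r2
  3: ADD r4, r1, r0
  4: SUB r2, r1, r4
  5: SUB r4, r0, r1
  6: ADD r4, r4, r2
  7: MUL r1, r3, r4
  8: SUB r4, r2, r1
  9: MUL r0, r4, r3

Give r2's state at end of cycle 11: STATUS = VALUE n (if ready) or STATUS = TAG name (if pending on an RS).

  c1: issue ADD r2<-Add1  regs: r0:5,r1:9,r2:Add1,r3:5,r4:8
  c2: issue ADD r3<-Add2  regs: r0:5,r1:9,r2:Add1,r3:Add2,r4:8
  c3: CDB Add1=16; issue SUB r0<-Add1  regs: r0:Add1,r1:9,r2:16,r3:Add2,r4:8
  c4: CDB Add2=16; issue ADD r4<-Add2  regs: r0:Add1,r1:9,r2:16,r3:16,r4:Add2
  c5: CDB Add1=-8; issue SUB r2<-Add1  regs: r0:-8,r1:9,r2:Add1,r3:16,r4:Add2
  c6: stall  regs: r0:-8,r1:9,r2:Add1,r3:16,r4:Add2
  c7: CDB Add2=1; issue SUB r4<-Add2  regs: r0:-8,r1:9,r2:Add1,r3:16,r4:Add2
  c8: stall  regs: r0:-8,r1:9,r2:Add1,r3:16,r4:Add2
  c9: CDB Add1=8; issue ADD r4<-Add1  regs: r0:-8,r1:9,r2:8,r3:16,r4:Add1
  c10: CDB Add2=-17; issue MUL r1<-Mul1  regs: r0:-8,r1:Mul1,r2:8,r3:16,r4:Add1
  c11: issue SUB r4<-Add2  regs: r0:-8,r1:Mul1,r2:8,r3:16,r4:Add2

STATUS = VALUE 8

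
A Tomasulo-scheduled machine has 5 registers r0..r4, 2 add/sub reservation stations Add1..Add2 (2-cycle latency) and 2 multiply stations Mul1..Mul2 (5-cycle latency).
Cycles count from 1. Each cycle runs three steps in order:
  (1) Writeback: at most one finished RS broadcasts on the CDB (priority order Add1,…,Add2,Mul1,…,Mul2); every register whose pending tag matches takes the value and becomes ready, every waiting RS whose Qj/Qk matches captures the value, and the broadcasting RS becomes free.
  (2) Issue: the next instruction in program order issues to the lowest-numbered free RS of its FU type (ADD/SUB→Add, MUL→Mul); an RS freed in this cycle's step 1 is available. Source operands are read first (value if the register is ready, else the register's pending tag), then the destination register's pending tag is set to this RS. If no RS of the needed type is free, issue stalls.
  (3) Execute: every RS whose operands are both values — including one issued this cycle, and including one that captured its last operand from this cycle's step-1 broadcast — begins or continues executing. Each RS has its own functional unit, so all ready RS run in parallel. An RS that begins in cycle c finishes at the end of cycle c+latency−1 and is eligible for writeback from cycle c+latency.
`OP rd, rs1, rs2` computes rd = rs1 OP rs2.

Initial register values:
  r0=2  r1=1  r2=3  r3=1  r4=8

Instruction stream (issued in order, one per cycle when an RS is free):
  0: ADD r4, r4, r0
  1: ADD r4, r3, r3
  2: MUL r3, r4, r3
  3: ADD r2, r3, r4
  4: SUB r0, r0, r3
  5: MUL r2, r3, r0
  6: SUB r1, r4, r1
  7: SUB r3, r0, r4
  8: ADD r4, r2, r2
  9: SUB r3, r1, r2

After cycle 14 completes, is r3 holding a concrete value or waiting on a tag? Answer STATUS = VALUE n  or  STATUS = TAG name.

STATUS = TAG Add2

c1: issue ADD r4<-Add1 | r0:2,r1:1,r2:3,r3:1,r4:Add1
c2: issue ADD r4<-Add2 | r0:2,r1:1,r2:3,r3:1,r4:Add2
c3: CDB Add1=10; issue MUL r3<-Mul1 | r0:2,r1:1,r2:3,r3:Mul1,r4:Add2
c4: CDB Add2=2; issue ADD r2<-Add1 | r0:2,r1:1,r2:Add1,r3:Mul1,r4:2
c5: issue SUB r0<-Add2 | r0:Add2,r1:1,r2:Add1,r3:Mul1,r4:2
c6: issue MUL r2<-Mul2 | r0:Add2,r1:1,r2:Mul2,r3:Mul1,r4:2
c7: stall | r0:Add2,r1:1,r2:Mul2,r3:Mul1,r4:2
c8: stall | r0:Add2,r1:1,r2:Mul2,r3:Mul1,r4:2
c9: CDB Mul1=2; stall | r0:Add2,r1:1,r2:Mul2,r3:2,r4:2
c10: stall | r0:Add2,r1:1,r2:Mul2,r3:2,r4:2
c11: CDB Add1=4; issue SUB r1<-Add1 | r0:Add2,r1:Add1,r2:Mul2,r3:2,r4:2
c12: CDB Add2=0; issue SUB r3<-Add2 | r0:0,r1:Add1,r2:Mul2,r3:Add2,r4:2
c13: CDB Add1=1; issue ADD r4<-Add1 | r0:0,r1:1,r2:Mul2,r3:Add2,r4:Add1
c14: CDB Add2=-2; issue SUB r3<-Add2 | r0:0,r1:1,r2:Mul2,r3:Add2,r4:Add1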